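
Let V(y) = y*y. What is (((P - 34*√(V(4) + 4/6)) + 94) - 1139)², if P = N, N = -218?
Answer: 4843307/3 + 143140*√6 ≈ 1.9651e+6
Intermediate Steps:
V(y) = y²
P = -218
(((P - 34*√(V(4) + 4/6)) + 94) - 1139)² = (((-218 - 34*√(4² + 4/6)) + 94) - 1139)² = (((-218 - 34*√(16 + 4*(⅙))) + 94) - 1139)² = (((-218 - 34*√(16 + ⅔)) + 94) - 1139)² = (((-218 - 170*√6/3) + 94) - 1139)² = ((-124 - 170*√6/3) - 1139)² = (-1263 - 170*√6/3)²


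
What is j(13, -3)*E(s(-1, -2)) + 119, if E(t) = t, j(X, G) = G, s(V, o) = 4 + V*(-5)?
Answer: 92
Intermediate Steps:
s(V, o) = 4 - 5*V
j(13, -3)*E(s(-1, -2)) + 119 = -3*(4 - 5*(-1)) + 119 = -3*(4 + 5) + 119 = -3*9 + 119 = -27 + 119 = 92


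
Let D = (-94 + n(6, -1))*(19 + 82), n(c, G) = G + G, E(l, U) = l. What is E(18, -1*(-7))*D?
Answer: -174528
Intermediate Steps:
n(c, G) = 2*G
D = -9696 (D = (-94 + 2*(-1))*(19 + 82) = (-94 - 2)*101 = -96*101 = -9696)
E(18, -1*(-7))*D = 18*(-9696) = -174528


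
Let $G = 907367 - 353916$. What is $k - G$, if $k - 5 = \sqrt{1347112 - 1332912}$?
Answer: $-553446 + 10 \sqrt{142} \approx -5.5333 \cdot 10^{5}$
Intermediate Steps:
$G = 553451$
$k = 5 + 10 \sqrt{142}$ ($k = 5 + \sqrt{1347112 - 1332912} = 5 + \sqrt{14200} = 5 + 10 \sqrt{142} \approx 124.16$)
$k - G = \left(5 + 10 \sqrt{142}\right) - 553451 = -553446 + 10 \sqrt{142}$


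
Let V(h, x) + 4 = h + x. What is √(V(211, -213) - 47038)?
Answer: 2*I*√11761 ≈ 216.9*I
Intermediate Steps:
V(h, x) = -4 + h + x (V(h, x) = -4 + (h + x) = -4 + h + x)
√(V(211, -213) - 47038) = √((-4 + 211 - 213) - 47038) = √(-6 - 47038) = √(-47044) = 2*I*√11761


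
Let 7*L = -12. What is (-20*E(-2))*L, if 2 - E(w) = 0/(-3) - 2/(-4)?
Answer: 360/7 ≈ 51.429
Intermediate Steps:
L = -12/7 (L = (⅐)*(-12) = -12/7 ≈ -1.7143)
E(w) = 3/2 (E(w) = 2 - (0/(-3) - 2/(-4)) = 2 - (0*(-⅓) - 2*(-¼)) = 2 - (0 + ½) = 2 - 1*½ = 2 - ½ = 3/2)
(-20*E(-2))*L = -20*3/2*(-12/7) = -30*(-12/7) = 360/7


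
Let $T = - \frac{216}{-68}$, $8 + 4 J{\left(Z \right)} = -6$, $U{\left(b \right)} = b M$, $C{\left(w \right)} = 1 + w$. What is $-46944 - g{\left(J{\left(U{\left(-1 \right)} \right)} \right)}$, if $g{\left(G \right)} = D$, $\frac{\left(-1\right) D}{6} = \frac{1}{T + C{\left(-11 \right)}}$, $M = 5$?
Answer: $- \frac{2722803}{58} \approx -46945.0$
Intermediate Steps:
$U{\left(b \right)} = 5 b$ ($U{\left(b \right)} = b 5 = 5 b$)
$J{\left(Z \right)} = - \frac{7}{2}$ ($J{\left(Z \right)} = -2 + \frac{1}{4} \left(-6\right) = -2 - \frac{3}{2} = - \frac{7}{2}$)
$T = \frac{54}{17}$ ($T = \left(-216\right) \left(- \frac{1}{68}\right) = \frac{54}{17} \approx 3.1765$)
$D = \frac{51}{58}$ ($D = - \frac{6}{\frac{54}{17} + \left(1 - 11\right)} = - \frac{6}{\frac{54}{17} - 10} = - \frac{6}{- \frac{116}{17}} = \left(-6\right) \left(- \frac{17}{116}\right) = \frac{51}{58} \approx 0.87931$)
$g{\left(G \right)} = \frac{51}{58}$
$-46944 - g{\left(J{\left(U{\left(-1 \right)} \right)} \right)} = -46944 - \frac{51}{58} = - \frac{2722803}{58}$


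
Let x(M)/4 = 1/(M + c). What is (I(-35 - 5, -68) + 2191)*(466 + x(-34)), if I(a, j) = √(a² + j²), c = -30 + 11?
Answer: 54104554/53 + 98776*√389/53 ≈ 1.0576e+6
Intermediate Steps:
c = -19
x(M) = 4/(-19 + M) (x(M) = 4/(M - 19) = 4/(-19 + M))
(I(-35 - 5, -68) + 2191)*(466 + x(-34)) = (√((-35 - 5)² + (-68)²) + 2191)*(466 + 4/(-19 - 34)) = (√((-40)² + 4624) + 2191)*(466 + 4/(-53)) = (√(1600 + 4624) + 2191)*(466 + 4*(-1/53)) = (√6224 + 2191)*(466 - 4/53) = (4*√389 + 2191)*(24694/53) = (2191 + 4*√389)*(24694/53) = 54104554/53 + 98776*√389/53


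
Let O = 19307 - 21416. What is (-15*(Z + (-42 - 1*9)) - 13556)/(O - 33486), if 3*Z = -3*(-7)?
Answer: 12896/35595 ≈ 0.36230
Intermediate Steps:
Z = 7 (Z = (-3*(-7))/3 = (1/3)*21 = 7)
O = -2109
(-15*(Z + (-42 - 1*9)) - 13556)/(O - 33486) = (-15*(7 + (-42 - 1*9)) - 13556)/(-2109 - 33486) = (-15*(7 + (-42 - 9)) - 13556)/(-35595) = (-15*(7 - 51) - 13556)*(-1/35595) = (-15*(-44) - 13556)*(-1/35595) = (660 - 13556)*(-1/35595) = -12896*(-1/35595) = 12896/35595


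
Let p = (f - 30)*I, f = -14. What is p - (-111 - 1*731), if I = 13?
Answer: 270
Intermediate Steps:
p = -572 (p = (-14 - 30)*13 = -44*13 = -572)
p - (-111 - 1*731) = -572 - (-111 - 1*731) = -572 - (-111 - 731) = -572 - 1*(-842) = -572 + 842 = 270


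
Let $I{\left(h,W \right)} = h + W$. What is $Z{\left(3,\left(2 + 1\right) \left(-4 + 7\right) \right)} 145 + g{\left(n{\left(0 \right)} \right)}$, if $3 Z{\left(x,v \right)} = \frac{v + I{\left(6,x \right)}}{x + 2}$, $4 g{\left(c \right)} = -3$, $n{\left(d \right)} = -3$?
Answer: $\frac{693}{4} \approx 173.25$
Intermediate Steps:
$I{\left(h,W \right)} = W + h$
$g{\left(c \right)} = - \frac{3}{4}$ ($g{\left(c \right)} = \frac{1}{4} \left(-3\right) = - \frac{3}{4}$)
$Z{\left(x,v \right)} = \frac{6 + v + x}{3 \left(2 + x\right)}$ ($Z{\left(x,v \right)} = \frac{\left(v + \left(x + 6\right)\right) \frac{1}{x + 2}}{3} = \frac{\left(v + \left(6 + x\right)\right) \frac{1}{2 + x}}{3} = \frac{\left(6 + v + x\right) \frac{1}{2 + x}}{3} = \frac{\frac{1}{2 + x} \left(6 + v + x\right)}{3} = \frac{6 + v + x}{3 \left(2 + x\right)}$)
$Z{\left(3,\left(2 + 1\right) \left(-4 + 7\right) \right)} 145 + g{\left(n{\left(0 \right)} \right)} = \frac{6 + \left(2 + 1\right) \left(-4 + 7\right) + 3}{3 \left(2 + 3\right)} 145 - \frac{3}{4} = \frac{6 + 3 \cdot 3 + 3}{3 \cdot 5} \cdot 145 - \frac{3}{4} = \frac{1}{3} \cdot \frac{1}{5} \left(6 + 9 + 3\right) 145 - \frac{3}{4} = \frac{1}{3} \cdot \frac{1}{5} \cdot 18 \cdot 145 - \frac{3}{4} = \frac{6}{5} \cdot 145 - \frac{3}{4} = 174 - \frac{3}{4} = \frac{693}{4}$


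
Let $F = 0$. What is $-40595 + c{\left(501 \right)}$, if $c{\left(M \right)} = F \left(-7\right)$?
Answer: $-40595$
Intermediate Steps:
$c{\left(M \right)} = 0$ ($c{\left(M \right)} = 0 \left(-7\right) = 0$)
$-40595 + c{\left(501 \right)} = -40595 + 0 = -40595$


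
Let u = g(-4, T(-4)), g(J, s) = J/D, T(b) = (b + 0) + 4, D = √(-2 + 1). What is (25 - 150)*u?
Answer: -500*I ≈ -500.0*I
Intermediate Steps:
D = I (D = √(-1) = I ≈ 1.0*I)
T(b) = 4 + b (T(b) = b + 4 = 4 + b)
g(J, s) = -I*J (g(J, s) = J/I = J*(-I) = -I*J)
u = 4*I (u = -1*I*(-4) = 4*I ≈ 4.0*I)
(25 - 150)*u = (25 - 150)*(4*I) = -500*I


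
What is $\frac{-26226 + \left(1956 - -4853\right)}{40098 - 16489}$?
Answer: $- \frac{19417}{23609} \approx -0.82244$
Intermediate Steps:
$\frac{-26226 + \left(1956 - -4853\right)}{40098 - 16489} = \frac{-26226 + \left(1956 + 4853\right)}{23609} = \left(-26226 + 6809\right) \frac{1}{23609} = \left(-19417\right) \frac{1}{23609} = - \frac{19417}{23609}$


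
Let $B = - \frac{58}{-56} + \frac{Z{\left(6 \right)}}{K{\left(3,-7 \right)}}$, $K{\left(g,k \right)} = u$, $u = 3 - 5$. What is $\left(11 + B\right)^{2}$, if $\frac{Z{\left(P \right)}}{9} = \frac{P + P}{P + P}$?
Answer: $\frac{44521}{784} \approx 56.787$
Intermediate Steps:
$u = -2$ ($u = 3 - 5 = -2$)
$Z{\left(P \right)} = 9$ ($Z{\left(P \right)} = 9 \frac{P + P}{P + P} = 9 \frac{2 P}{2 P} = 9 \cdot 2 P \frac{1}{2 P} = 9 \cdot 1 = 9$)
$K{\left(g,k \right)} = -2$
$B = - \frac{97}{28}$ ($B = - \frac{58}{-56} + \frac{9}{-2} = \left(-58\right) \left(- \frac{1}{56}\right) + 9 \left(- \frac{1}{2}\right) = \frac{29}{28} - \frac{9}{2} = - \frac{97}{28} \approx -3.4643$)
$\left(11 + B\right)^{2} = \left(11 - \frac{97}{28}\right)^{2} = \left(\frac{211}{28}\right)^{2} = \frac{44521}{784}$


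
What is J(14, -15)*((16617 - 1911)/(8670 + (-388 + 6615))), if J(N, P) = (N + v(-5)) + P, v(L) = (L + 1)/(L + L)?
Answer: -44118/74485 ≈ -0.59231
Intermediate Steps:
v(L) = (1 + L)/(2*L) (v(L) = (1 + L)/((2*L)) = (1 + L)*(1/(2*L)) = (1 + L)/(2*L))
J(N, P) = ⅖ + N + P (J(N, P) = (N + (½)*(1 - 5)/(-5)) + P = (N + (½)*(-⅕)*(-4)) + P = (N + ⅖) + P = (⅖ + N) + P = ⅖ + N + P)
J(14, -15)*((16617 - 1911)/(8670 + (-388 + 6615))) = (⅖ + 14 - 15)*((16617 - 1911)/(8670 + (-388 + 6615))) = -44118/(5*(8670 + 6227)) = -44118/(5*14897) = -⅗*14706/14897 = -44118/74485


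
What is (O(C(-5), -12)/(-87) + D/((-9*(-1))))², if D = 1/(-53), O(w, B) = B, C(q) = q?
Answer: 3530641/191351889 ≈ 0.018451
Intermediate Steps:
D = -1/53 ≈ -0.018868
(O(C(-5), -12)/(-87) + D/((-9*(-1))))² = (-12/(-87) - 1/(53*((-9*(-1)))))² = (-12*(-1/87) - 1/53/9)² = (4/29 - 1/53*⅑)² = (4/29 - 1/477)² = (1879/13833)² = 3530641/191351889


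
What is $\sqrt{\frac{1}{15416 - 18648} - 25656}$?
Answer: $\frac{i \sqrt{16749878986}}{808} \approx 160.17 i$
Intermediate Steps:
$\sqrt{\frac{1}{15416 - 18648} - 25656} = \sqrt{\frac{1}{-3232} - 25656} = \sqrt{- \frac{1}{3232} - 25656} = \sqrt{- \frac{82920193}{3232}} = \frac{i \sqrt{16749878986}}{808}$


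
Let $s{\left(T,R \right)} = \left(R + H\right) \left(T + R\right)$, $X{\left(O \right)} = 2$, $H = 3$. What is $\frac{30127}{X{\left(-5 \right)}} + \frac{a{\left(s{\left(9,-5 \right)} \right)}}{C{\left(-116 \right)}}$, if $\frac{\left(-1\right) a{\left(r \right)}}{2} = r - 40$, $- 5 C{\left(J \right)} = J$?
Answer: $\frac{873923}{58} \approx 15068.0$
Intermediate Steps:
$s{\left(T,R \right)} = \left(3 + R\right) \left(R + T\right)$ ($s{\left(T,R \right)} = \left(R + 3\right) \left(T + R\right) = \left(3 + R\right) \left(R + T\right)$)
$C{\left(J \right)} = - \frac{J}{5}$
$a{\left(r \right)} = 80 - 2 r$ ($a{\left(r \right)} = - 2 \left(r - 40\right) = - 2 \left(-40 + r\right) = 80 - 2 r$)
$\frac{30127}{X{\left(-5 \right)}} + \frac{a{\left(s{\left(9,-5 \right)} \right)}}{C{\left(-116 \right)}} = \frac{30127}{2} + \frac{80 - 2 \left(\left(-5\right)^{2} + 3 \left(-5\right) + 3 \cdot 9 - 45\right)}{\left(- \frac{1}{5}\right) \left(-116\right)} = 30127 \cdot \frac{1}{2} + \frac{80 - 2 \left(25 - 15 + 27 - 45\right)}{\frac{116}{5}} = \frac{30127}{2} + \left(80 - -16\right) \frac{5}{116} = \frac{30127}{2} + \left(80 + 16\right) \frac{5}{116} = \frac{30127}{2} + 96 \cdot \frac{5}{116} = \frac{30127}{2} + \frac{120}{29} = \frac{873923}{58}$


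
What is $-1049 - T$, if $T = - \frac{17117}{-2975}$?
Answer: $- \frac{3137892}{2975} \approx -1054.8$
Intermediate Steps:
$T = \frac{17117}{2975}$ ($T = \left(-17117\right) \left(- \frac{1}{2975}\right) = \frac{17117}{2975} \approx 5.7536$)
$-1049 - T = -1049 - \frac{17117}{2975} = - \frac{3137892}{2975}$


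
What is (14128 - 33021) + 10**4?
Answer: -8893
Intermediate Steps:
(14128 - 33021) + 10**4 = -18893 + 10000 = -8893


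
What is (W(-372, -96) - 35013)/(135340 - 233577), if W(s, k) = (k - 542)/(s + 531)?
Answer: 5567705/15619683 ≈ 0.35645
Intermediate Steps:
W(s, k) = (-542 + k)/(531 + s)
(W(-372, -96) - 35013)/(135340 - 233577) = ((-542 - 96)/(531 - 372) - 35013)/(135340 - 233577) = (-638/159 - 35013)/(-98237) = ((1/159)*(-638) - 35013)*(-1/98237) = (-638/159 - 35013)*(-1/98237) = -5567705/159*(-1/98237) = 5567705/15619683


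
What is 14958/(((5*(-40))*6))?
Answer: -2493/200 ≈ -12.465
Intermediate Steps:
14958/(((5*(-40))*6)) = 14958/((-200*6)) = 14958/(-1200) = 14958*(-1/1200) = -2493/200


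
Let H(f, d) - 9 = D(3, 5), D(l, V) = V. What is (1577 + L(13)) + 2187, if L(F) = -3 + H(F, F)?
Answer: 3775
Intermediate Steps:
H(f, d) = 14 (H(f, d) = 9 + 5 = 14)
L(F) = 11 (L(F) = -3 + 14 = 11)
(1577 + L(13)) + 2187 = (1577 + 11) + 2187 = 1588 + 2187 = 3775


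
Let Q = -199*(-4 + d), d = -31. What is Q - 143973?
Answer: -137008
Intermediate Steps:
Q = 6965 (Q = -199*(-4 - 31) = -199*(-35) = 6965)
Q - 143973 = 6965 - 143973 = -137008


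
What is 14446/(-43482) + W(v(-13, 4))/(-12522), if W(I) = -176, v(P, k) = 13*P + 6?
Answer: -14436665/45373467 ≈ -0.31817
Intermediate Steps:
v(P, k) = 6 + 13*P
14446/(-43482) + W(v(-13, 4))/(-12522) = 14446/(-43482) - 176/(-12522) = 14446*(-1/43482) - 176*(-1/12522) = -7223/21741 + 88/6261 = -14436665/45373467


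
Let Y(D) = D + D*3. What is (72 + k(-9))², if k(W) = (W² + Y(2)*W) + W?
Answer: 5184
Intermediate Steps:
Y(D) = 4*D (Y(D) = D + 3*D = 4*D)
k(W) = W² + 9*W (k(W) = (W² + (4*2)*W) + W = (W² + 8*W) + W = W² + 9*W)
(72 + k(-9))² = (72 - 9*(9 - 9))² = (72 - 9*0)² = (72 + 0)² = 72² = 5184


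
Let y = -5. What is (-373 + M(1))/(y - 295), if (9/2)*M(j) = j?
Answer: 671/540 ≈ 1.2426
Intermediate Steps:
M(j) = 2*j/9
(-373 + M(1))/(y - 295) = (-373 + (2/9)*1)/(-5 - 295) = (-373 + 2/9)/(-300) = -3355/9*(-1/300) = 671/540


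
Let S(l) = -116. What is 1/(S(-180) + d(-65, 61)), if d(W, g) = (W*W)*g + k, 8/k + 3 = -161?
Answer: 41/10561967 ≈ 3.8819e-6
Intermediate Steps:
k = -2/41 (k = 8/(-3 - 161) = 8/(-164) = 8*(-1/164) = -2/41 ≈ -0.048781)
d(W, g) = -2/41 + g*W² (d(W, g) = (W*W)*g - 2/41 = W²*g - 2/41 = g*W² - 2/41 = -2/41 + g*W²)
1/(S(-180) + d(-65, 61)) = 1/(-116 + (-2/41 + 61*(-65)²)) = 1/(-116 + (-2/41 + 61*4225)) = 1/(-116 + (-2/41 + 257725)) = 1/(-116 + 10566723/41) = 1/(10561967/41) = 41/10561967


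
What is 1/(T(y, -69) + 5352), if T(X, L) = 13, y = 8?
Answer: 1/5365 ≈ 0.00018639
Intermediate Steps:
1/(T(y, -69) + 5352) = 1/(13 + 5352) = 1/5365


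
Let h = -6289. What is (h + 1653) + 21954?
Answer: 17318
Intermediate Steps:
(h + 1653) + 21954 = (-6289 + 1653) + 21954 = -4636 + 21954 = 17318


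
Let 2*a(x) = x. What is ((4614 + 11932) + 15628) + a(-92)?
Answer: 32128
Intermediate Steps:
a(x) = x/2
((4614 + 11932) + 15628) + a(-92) = ((4614 + 11932) + 15628) + (½)*(-92) = (16546 + 15628) - 46 = 32174 - 46 = 32128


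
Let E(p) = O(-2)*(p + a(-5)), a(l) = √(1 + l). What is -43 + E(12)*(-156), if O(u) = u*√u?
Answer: -43 - √2*(624 - 3744*I) ≈ -925.47 + 5294.8*I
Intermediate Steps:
O(u) = u^(3/2)
E(p) = -2*I*√2*(p + 2*I) (E(p) = (-2)^(3/2)*(p + √(1 - 5)) = (-2*I*√2)*(p + √(-4)) = (-2*I*√2)*(p + 2*I) = -2*I*√2*(p + 2*I))
-43 + E(12)*(-156) = -43 + (2*√2*(2 - 1*I*12))*(-156) = -43 + (2*√2*(2 - 12*I))*(-156) = -43 - 312*√2*(2 - 12*I)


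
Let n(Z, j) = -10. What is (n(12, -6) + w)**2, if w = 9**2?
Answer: 5041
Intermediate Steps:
w = 81
(n(12, -6) + w)**2 = (-10 + 81)**2 = 71**2 = 5041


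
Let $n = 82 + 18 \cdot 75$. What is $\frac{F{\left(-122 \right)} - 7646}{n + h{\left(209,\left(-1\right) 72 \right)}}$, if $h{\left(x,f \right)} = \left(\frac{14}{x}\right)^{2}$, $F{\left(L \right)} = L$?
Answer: $- \frac{84828502}{15637847} \approx -5.4246$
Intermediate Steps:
$n = 1432$ ($n = 82 + 1350 = 1432$)
$h{\left(x,f \right)} = \frac{196}{x^{2}}$
$\frac{F{\left(-122 \right)} - 7646}{n + h{\left(209,\left(-1\right) 72 \right)}} = \frac{-122 - 7646}{1432 + \frac{196}{43681}} = - \frac{7768}{1432 + 196 \cdot \frac{1}{43681}} = - \frac{7768}{1432 + \frac{196}{43681}} = - \frac{7768}{\frac{62551388}{43681}} = \left(-7768\right) \frac{43681}{62551388} = - \frac{84828502}{15637847}$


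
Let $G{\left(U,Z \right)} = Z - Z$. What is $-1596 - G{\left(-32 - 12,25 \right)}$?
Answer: $-1596$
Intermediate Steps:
$G{\left(U,Z \right)} = 0$
$-1596 - G{\left(-32 - 12,25 \right)} = -1596 - 0 = -1596 + 0 = -1596$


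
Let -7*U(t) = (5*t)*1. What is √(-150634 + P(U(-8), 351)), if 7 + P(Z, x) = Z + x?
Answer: I*√7363930/7 ≈ 387.67*I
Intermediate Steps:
U(t) = -5*t/7
P(Z, x) = -7 + Z + x (P(Z, x) = -7 + (Z + x) = -7 + Z + x)
√(-150634 + P(U(-8), 351)) = √(-150634 + (-7 - 5/7*(-8) + 351)) = √(-150634 + (-7 + 40/7 + 351)) = √(-150634 + 2448/7) = √(-1051990/7) = I*√7363930/7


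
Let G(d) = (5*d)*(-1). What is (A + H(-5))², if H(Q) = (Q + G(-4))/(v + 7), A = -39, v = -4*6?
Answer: 459684/289 ≈ 1590.6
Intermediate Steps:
G(d) = -5*d
v = -24
H(Q) = -20/17 - Q/17 (H(Q) = (Q - 5*(-4))/(-24 + 7) = (Q + 20)/(-17) = (20 + Q)*(-1/17) = -20/17 - Q/17)
(A + H(-5))² = (-39 + (-20/17 - 1/17*(-5)))² = (-39 + (-20/17 + 5/17))² = (-39 - 15/17)² = (-678/17)² = 459684/289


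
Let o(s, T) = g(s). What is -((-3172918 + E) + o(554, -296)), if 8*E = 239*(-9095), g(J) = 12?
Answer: 27556953/8 ≈ 3.4446e+6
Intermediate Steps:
o(s, T) = 12
E = -2173705/8 (E = (239*(-9095))/8 = (⅛)*(-2173705) = -2173705/8 ≈ -2.7171e+5)
-((-3172918 + E) + o(554, -296)) = -((-3172918 - 2173705/8) + 12) = -(-27557049/8 + 12) = -1*(-27556953/8) = 27556953/8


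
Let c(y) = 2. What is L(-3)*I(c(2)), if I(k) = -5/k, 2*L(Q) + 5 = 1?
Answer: 5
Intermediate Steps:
L(Q) = -2 (L(Q) = -5/2 + (½)*1 = -5/2 + ½ = -2)
L(-3)*I(c(2)) = -(-10)/2 = -2*(-5/2) = 5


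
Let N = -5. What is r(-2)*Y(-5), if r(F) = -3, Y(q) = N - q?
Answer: 0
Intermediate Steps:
Y(q) = -5 - q
r(-2)*Y(-5) = -3*(-5 - 1*(-5)) = -3*(-5 + 5) = -3*0 = 0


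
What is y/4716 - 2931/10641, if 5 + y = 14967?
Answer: 24231341/8363826 ≈ 2.8972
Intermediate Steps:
y = 14962 (y = -5 + 14967 = 14962)
y/4716 - 2931/10641 = 14962/4716 - 2931/10641 = 14962*(1/4716) - 2931*1/10641 = 7481/2358 - 977/3547 = 24231341/8363826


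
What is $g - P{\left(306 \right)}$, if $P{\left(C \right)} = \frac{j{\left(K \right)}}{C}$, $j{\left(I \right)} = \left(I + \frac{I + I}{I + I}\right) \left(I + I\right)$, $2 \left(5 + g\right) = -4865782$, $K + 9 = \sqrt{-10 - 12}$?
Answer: $- \frac{372233138}{153} + \frac{i \sqrt{22}}{9} \approx -2.4329 \cdot 10^{6} + 0.52116 i$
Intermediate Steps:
$K = -9 + i \sqrt{22}$ ($K = -9 + \sqrt{-10 - 12} = -9 + \sqrt{-22} = -9 + i \sqrt{22} \approx -9.0 + 4.6904 i$)
$g = -2432896$ ($g = -5 + \frac{1}{2} \left(-4865782\right) = -5 - 2432891 = -2432896$)
$j{\left(I \right)} = 2 I \left(1 + I\right)$ ($j{\left(I \right)} = \left(I + \frac{2 I}{2 I}\right) 2 I = \left(I + 2 I \frac{1}{2 I}\right) 2 I = \left(I + 1\right) 2 I = \left(1 + I\right) 2 I = 2 I \left(1 + I\right)$)
$P{\left(C \right)} = \frac{2 \left(-9 + i \sqrt{22}\right) \left(-8 + i \sqrt{22}\right)}{C}$ ($P{\left(C \right)} = \frac{2 \left(-9 + i \sqrt{22}\right) \left(1 - \left(9 - i \sqrt{22}\right)\right)}{C} = \frac{2 \left(-9 + i \sqrt{22}\right) \left(-8 + i \sqrt{22}\right)}{C}$)
$g - P{\left(306 \right)} = -2432896 - \frac{2 \left(50 - 17 i \sqrt{22}\right)}{306} = -2432896 - 2 \cdot \frac{1}{306} \left(50 - 17 i \sqrt{22}\right) = -2432896 - \left(\frac{50}{153} - \frac{i \sqrt{22}}{9}\right) = - \frac{372233138}{153} + \frac{i \sqrt{22}}{9}$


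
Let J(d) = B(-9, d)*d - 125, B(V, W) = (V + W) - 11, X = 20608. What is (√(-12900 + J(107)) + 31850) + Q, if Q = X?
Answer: 52458 + 2*I*√929 ≈ 52458.0 + 60.959*I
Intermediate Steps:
B(V, W) = -11 + V + W
J(d) = -125 + d*(-20 + d) (J(d) = (-11 - 9 + d)*d - 125 = (-20 + d)*d - 125 = d*(-20 + d) - 125 = -125 + d*(-20 + d))
Q = 20608
(√(-12900 + J(107)) + 31850) + Q = (√(-12900 + (-125 + 107*(-20 + 107))) + 31850) + 20608 = (√(-12900 + (-125 + 107*87)) + 31850) + 20608 = (√(-12900 + (-125 + 9309)) + 31850) + 20608 = (√(-12900 + 9184) + 31850) + 20608 = (√(-3716) + 31850) + 20608 = (2*I*√929 + 31850) + 20608 = (31850 + 2*I*√929) + 20608 = 52458 + 2*I*√929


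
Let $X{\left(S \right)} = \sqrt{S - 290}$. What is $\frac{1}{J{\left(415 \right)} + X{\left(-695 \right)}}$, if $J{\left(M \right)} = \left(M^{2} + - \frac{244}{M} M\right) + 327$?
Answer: $\frac{172308}{29690047849} - \frac{i \sqrt{985}}{29690047849} \approx 5.8036 \cdot 10^{-6} - 1.0571 \cdot 10^{-9} i$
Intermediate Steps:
$X{\left(S \right)} = \sqrt{-290 + S}$
$J{\left(M \right)} = 83 + M^{2}$ ($J{\left(M \right)} = \left(M^{2} - 244\right) + 327 = \left(-244 + M^{2}\right) + 327 = 83 + M^{2}$)
$\frac{1}{J{\left(415 \right)} + X{\left(-695 \right)}} = \frac{1}{\left(83 + 415^{2}\right) + \sqrt{-290 - 695}} = \frac{1}{\left(83 + 172225\right) + \sqrt{-985}} = \frac{1}{172308 + i \sqrt{985}}$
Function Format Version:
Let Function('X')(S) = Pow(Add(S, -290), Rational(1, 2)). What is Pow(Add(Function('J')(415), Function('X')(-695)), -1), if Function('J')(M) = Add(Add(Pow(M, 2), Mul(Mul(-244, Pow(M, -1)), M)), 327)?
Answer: Add(Rational(172308, 29690047849), Mul(Rational(-1, 29690047849), I, Pow(985, Rational(1, 2)))) ≈ Add(5.8036e-6, Mul(-1.0571e-9, I))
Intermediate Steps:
Function('X')(S) = Pow(Add(-290, S), Rational(1, 2))
Function('J')(M) = Add(83, Pow(M, 2)) (Function('J')(M) = Add(Add(Pow(M, 2), -244), 327) = Add(Add(-244, Pow(M, 2)), 327) = Add(83, Pow(M, 2)))
Pow(Add(Function('J')(415), Function('X')(-695)), -1) = Pow(Add(Add(83, Pow(415, 2)), Pow(Add(-290, -695), Rational(1, 2))), -1) = Pow(Add(Add(83, 172225), Pow(-985, Rational(1, 2))), -1) = Pow(Add(172308, Mul(I, Pow(985, Rational(1, 2)))), -1)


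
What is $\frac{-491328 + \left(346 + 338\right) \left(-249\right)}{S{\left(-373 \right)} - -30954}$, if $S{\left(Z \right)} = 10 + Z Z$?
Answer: $- \frac{661644}{170093} \approx -3.8899$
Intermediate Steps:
$S{\left(Z \right)} = 10 + Z^{2}$
$\frac{-491328 + \left(346 + 338\right) \left(-249\right)}{S{\left(-373 \right)} - -30954} = \frac{-491328 + \left(346 + 338\right) \left(-249\right)}{\left(10 + \left(-373\right)^{2}\right) - -30954} = \frac{-491328 + 684 \left(-249\right)}{\left(10 + 139129\right) + \left(31242 - 288\right)} = \frac{-491328 - 170316}{139139 + 30954} = - \frac{661644}{170093}$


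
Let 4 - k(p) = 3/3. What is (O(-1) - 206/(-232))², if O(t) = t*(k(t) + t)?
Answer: 16641/13456 ≈ 1.2367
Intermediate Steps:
k(p) = 3 (k(p) = 4 - 3/3 = 4 - 1*1 = 4 - 1 = 3)
O(t) = t*(3 + t)
(O(-1) - 206/(-232))² = (-(3 - 1) - 206/(-232))² = (-1*2 - 206*(-1/232))² = (-2 + 103/116)² = (-129/116)² = 16641/13456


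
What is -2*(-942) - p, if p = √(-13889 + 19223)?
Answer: 1884 - √5334 ≈ 1811.0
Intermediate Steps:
p = √5334 ≈ 73.034
-2*(-942) - p = -2*(-942) - √5334 = 1884 - √5334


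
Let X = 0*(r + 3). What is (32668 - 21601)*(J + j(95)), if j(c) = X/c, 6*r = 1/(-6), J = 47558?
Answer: 526324386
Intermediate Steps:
r = -1/36 (r = (1/(-6))/6 = (1*(-1/6))/6 = (1/6)*(-1/6) = -1/36 ≈ -0.027778)
X = 0 (X = 0*(-1/36 + 3) = 0*(107/36) = 0)
j(c) = 0 (j(c) = 0/c = 0)
(32668 - 21601)*(J + j(95)) = (32668 - 21601)*(47558 + 0) = 11067*47558 = 526324386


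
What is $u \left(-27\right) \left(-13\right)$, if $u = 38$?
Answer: $13338$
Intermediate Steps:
$u \left(-27\right) \left(-13\right) = 38 \left(-27\right) \left(-13\right) = \left(-1026\right) \left(-13\right) = 13338$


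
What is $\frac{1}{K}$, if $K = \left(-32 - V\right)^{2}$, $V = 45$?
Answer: $\frac{1}{5929} \approx 0.00016866$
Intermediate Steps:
$K = 5929$ ($K = \left(-32 - 45\right)^{2} = \left(-77\right)^{2} = 5929$)
$\frac{1}{K} = \frac{1}{5929}$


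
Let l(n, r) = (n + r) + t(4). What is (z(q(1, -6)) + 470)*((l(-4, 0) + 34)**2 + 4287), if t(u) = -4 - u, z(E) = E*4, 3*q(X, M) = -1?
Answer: 6708026/3 ≈ 2.2360e+6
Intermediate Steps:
q(X, M) = -1/3 (q(X, M) = (1/3)*(-1) = -1/3)
z(E) = 4*E
l(n, r) = -8 + n + r (l(n, r) = (n + r) + (-4 - 1*4) = (n + r) + (-4 - 4) = (n + r) - 8 = -8 + n + r)
(z(q(1, -6)) + 470)*((l(-4, 0) + 34)**2 + 4287) = (4*(-1/3) + 470)*(((-8 - 4 + 0) + 34)**2 + 4287) = (-4/3 + 470)*((-12 + 34)**2 + 4287) = 1406*(22**2 + 4287)/3 = 1406*(484 + 4287)/3 = (1406/3)*4771 = 6708026/3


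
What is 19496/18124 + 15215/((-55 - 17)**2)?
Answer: 94205981/23488704 ≈ 4.0107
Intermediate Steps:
19496/18124 + 15215/((-55 - 17)**2) = 19496*(1/18124) + 15215/((-72)**2) = 4874/4531 + 15215/5184 = 94205981/23488704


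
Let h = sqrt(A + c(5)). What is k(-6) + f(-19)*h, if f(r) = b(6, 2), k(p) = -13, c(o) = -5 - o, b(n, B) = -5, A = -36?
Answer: -13 - 5*I*sqrt(46) ≈ -13.0 - 33.912*I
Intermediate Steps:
f(r) = -5
h = I*sqrt(46) (h = sqrt(-36 + (-5 - 1*5)) = sqrt(-36 + (-5 - 5)) = sqrt(-36 - 10) = sqrt(-46) = I*sqrt(46) ≈ 6.7823*I)
k(-6) + f(-19)*h = -13 - 5*I*sqrt(46)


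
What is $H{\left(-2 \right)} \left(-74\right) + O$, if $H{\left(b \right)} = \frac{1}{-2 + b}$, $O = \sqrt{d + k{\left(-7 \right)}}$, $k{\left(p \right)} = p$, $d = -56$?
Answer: $\frac{37}{2} + 3 i \sqrt{7} \approx 18.5 + 7.9373 i$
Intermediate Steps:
$O = 3 i \sqrt{7}$ ($O = \sqrt{-56 - 7} = \sqrt{-63} = 3 i \sqrt{7} \approx 7.9373 i$)
$H{\left(-2 \right)} \left(-74\right) + O = \frac{1}{-2 - 2} \left(-74\right) + 3 i \sqrt{7} = \frac{1}{-4} \left(-74\right) + 3 i \sqrt{7} = \left(- \frac{1}{4}\right) \left(-74\right) + 3 i \sqrt{7} = \frac{37}{2} + 3 i \sqrt{7}$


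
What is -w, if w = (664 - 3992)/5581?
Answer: 3328/5581 ≈ 0.59631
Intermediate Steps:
w = -3328/5581 (w = -3328*1/5581 = -3328/5581 ≈ -0.59631)
-w = -1*(-3328/5581) = 3328/5581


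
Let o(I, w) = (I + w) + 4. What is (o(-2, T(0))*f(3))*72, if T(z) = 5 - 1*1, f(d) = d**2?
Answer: 3888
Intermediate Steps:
T(z) = 4 (T(z) = 5 - 1 = 4)
o(I, w) = 4 + I + w
(o(-2, T(0))*f(3))*72 = ((4 - 2 + 4)*3**2)*72 = (6*9)*72 = 54*72 = 3888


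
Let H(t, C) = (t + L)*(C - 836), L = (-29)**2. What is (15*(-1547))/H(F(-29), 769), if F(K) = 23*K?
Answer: 7735/3886 ≈ 1.9905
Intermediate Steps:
L = 841
H(t, C) = (-836 + C)*(841 + t) (H(t, C) = (t + 841)*(C - 836) = (841 + t)*(-836 + C) = (-836 + C)*(841 + t))
(15*(-1547))/H(F(-29), 769) = (15*(-1547))/(-703076 - 19228*(-29) + 841*769 + 769*(23*(-29))) = -23205/(-703076 - 836*(-667) + 646729 + 769*(-667)) = -23205/(-703076 + 557612 + 646729 - 512923) = -23205/(-11658) = -23205*(-1/11658) = 7735/3886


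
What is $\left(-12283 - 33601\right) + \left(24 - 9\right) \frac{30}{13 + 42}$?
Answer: $- \frac{504634}{11} \approx -45876.0$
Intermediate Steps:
$\left(-12283 - 33601\right) + \left(24 - 9\right) \frac{30}{13 + 42} = -45884 + 15 \cdot \frac{30}{55} = -45884 + 15 \cdot 30 \cdot \frac{1}{55} = -45884 + 15 \cdot \frac{6}{11} = -45884 + \frac{90}{11} = - \frac{504634}{11}$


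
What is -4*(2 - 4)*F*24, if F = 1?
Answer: 192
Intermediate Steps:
-4*(2 - 4)*F*24 = -4*(2 - 4)*24 = -(-8)*24 = -4*(-2)*24 = 8*24 = 192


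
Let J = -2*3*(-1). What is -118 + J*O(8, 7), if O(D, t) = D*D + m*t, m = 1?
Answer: 308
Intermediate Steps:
O(D, t) = t + D² (O(D, t) = D*D + 1*t = D² + t = t + D²)
J = 6 (J = -6*(-1) = 6)
-118 + J*O(8, 7) = -118 + 6*(7 + 8²) = -118 + 6*(7 + 64) = -118 + 6*71 = -118 + 426 = 308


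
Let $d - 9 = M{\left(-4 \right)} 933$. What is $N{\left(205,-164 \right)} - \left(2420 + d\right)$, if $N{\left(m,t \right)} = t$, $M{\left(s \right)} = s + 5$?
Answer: $-3526$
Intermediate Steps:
$M{\left(s \right)} = 5 + s$
$d = 942$ ($d = 9 + \left(5 - 4\right) 933 = 9 + 1 \cdot 933 = 9 + 933 = 942$)
$N{\left(205,-164 \right)} - \left(2420 + d\right) = -164 - \left(2420 + 942\right) = -164 - 3362 = -3526$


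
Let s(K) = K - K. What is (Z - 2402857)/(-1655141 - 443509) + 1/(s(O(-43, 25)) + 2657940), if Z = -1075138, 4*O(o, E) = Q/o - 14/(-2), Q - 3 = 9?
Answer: 61628694193/37187238540 ≈ 1.6573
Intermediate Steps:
Q = 12 (Q = 3 + 9 = 12)
O(o, E) = 7/4 + 3/o (O(o, E) = (12/o - 14/(-2))/4 = (12/o - 14*(-½))/4 = (12/o + 7)/4 = (7 + 12/o)/4 = 7/4 + 3/o)
s(K) = 0
(Z - 2402857)/(-1655141 - 443509) + 1/(s(O(-43, 25)) + 2657940) = (-1075138 - 2402857)/(-1655141 - 443509) + 1/(0 + 2657940) = -3477995/(-2098650) + 1/2657940 = -3477995*(-1/2098650) + 1/2657940 = 695599/419730 + 1/2657940 = 61628694193/37187238540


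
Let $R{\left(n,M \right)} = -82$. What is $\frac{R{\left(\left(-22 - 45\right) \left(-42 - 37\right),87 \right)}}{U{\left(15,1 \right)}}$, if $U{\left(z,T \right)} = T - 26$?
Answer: $\frac{82}{25} \approx 3.28$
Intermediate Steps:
$U{\left(z,T \right)} = -26 + T$ ($U{\left(z,T \right)} = T - 26 = -26 + T$)
$\frac{R{\left(\left(-22 - 45\right) \left(-42 - 37\right),87 \right)}}{U{\left(15,1 \right)}} = - \frac{82}{-26 + 1} = - \frac{82}{-25} = \left(-82\right) \left(- \frac{1}{25}\right) = \frac{82}{25}$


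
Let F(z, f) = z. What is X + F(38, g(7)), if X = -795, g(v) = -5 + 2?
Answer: -757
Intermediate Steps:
g(v) = -3
X + F(38, g(7)) = -795 + 38 = -757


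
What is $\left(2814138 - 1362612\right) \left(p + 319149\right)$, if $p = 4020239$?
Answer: $6298734506088$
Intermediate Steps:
$\left(2814138 - 1362612\right) \left(p + 319149\right) = \left(2814138 - 1362612\right) \left(4020239 + 319149\right) = 1451526 \cdot 4339388 = 6298734506088$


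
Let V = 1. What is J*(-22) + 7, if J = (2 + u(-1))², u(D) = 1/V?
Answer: -191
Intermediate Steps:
u(D) = 1 (u(D) = 1/1 = 1)
J = 9 (J = (2 + 1)² = 3² = 9)
J*(-22) + 7 = 9*(-22) + 7 = -198 + 7 = -191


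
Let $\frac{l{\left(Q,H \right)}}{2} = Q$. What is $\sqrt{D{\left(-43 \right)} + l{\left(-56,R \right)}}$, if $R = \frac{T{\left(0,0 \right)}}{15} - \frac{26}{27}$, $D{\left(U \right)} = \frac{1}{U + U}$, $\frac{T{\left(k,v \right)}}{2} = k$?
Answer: $\frac{13 i \sqrt{4902}}{86} \approx 10.584 i$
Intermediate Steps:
$T{\left(k,v \right)} = 2 k$
$D{\left(U \right)} = \frac{1}{2 U}$
$R = - \frac{26}{27}$ ($R = \frac{2 \cdot 0}{15} - \frac{26}{27} = 0 \cdot \frac{1}{15} - \frac{26}{27} = 0 - \frac{26}{27} = - \frac{26}{27} \approx -0.96296$)
$l{\left(Q,H \right)} = 2 Q$
$\sqrt{D{\left(-43 \right)} + l{\left(-56,R \right)}} = \sqrt{\frac{1}{2 \left(-43\right)} + 2 \left(-56\right)} = \sqrt{\frac{1}{2} \left(- \frac{1}{43}\right) - 112} = \sqrt{- \frac{1}{86} - 112} = \sqrt{- \frac{9633}{86}} = \frac{13 i \sqrt{4902}}{86}$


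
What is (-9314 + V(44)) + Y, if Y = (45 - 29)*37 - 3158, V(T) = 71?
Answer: -11809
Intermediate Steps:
Y = -2566 (Y = 16*37 - 3158 = 592 - 3158 = -2566)
(-9314 + V(44)) + Y = (-9314 + 71) - 2566 = -9243 - 2566 = -11809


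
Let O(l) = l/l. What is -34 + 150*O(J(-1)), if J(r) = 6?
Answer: 116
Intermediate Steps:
O(l) = 1
-34 + 150*O(J(-1)) = -34 + 150*1 = -34 + 150 = 116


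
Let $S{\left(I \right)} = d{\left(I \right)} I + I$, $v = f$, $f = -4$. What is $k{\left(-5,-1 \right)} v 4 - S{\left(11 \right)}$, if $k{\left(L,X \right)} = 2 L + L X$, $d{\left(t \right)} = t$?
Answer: $-52$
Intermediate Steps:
$v = -4$
$S{\left(I \right)} = I + I^{2}$ ($S{\left(I \right)} = I I + I = I^{2} + I = I + I^{2}$)
$k{\left(-5,-1 \right)} v 4 - S{\left(11 \right)} = - 5 \left(2 - 1\right) \left(-4\right) 4 - 11 \left(1 + 11\right) = \left(-5\right) 1 \left(-4\right) 4 - 11 \cdot 12 = \left(-5\right) \left(-4\right) 4 - 132 = 20 \cdot 4 - 132 = 80 - 132 = -52$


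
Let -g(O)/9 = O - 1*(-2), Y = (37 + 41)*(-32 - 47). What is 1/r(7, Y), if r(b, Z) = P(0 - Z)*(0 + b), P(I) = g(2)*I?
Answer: -1/1552824 ≈ -6.4399e-7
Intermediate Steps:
Y = -6162 (Y = 78*(-79) = -6162)
g(O) = -18 - 9*O (g(O) = -9*(O - 1*(-2)) = -9*(O + 2) = -9*(2 + O) = -18 - 9*O)
P(I) = -36*I (P(I) = (-18 - 9*2)*I = (-18 - 18)*I = -36*I)
r(b, Z) = 36*Z*b (r(b, Z) = (-36*(0 - Z))*(0 + b) = (-(-36)*Z)*b = (36*Z)*b = 36*Z*b)
1/r(7, Y) = 1/(36*(-6162)*7) = 1/(-1552824) = -1/1552824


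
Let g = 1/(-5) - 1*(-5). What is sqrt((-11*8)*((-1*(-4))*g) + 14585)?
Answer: sqrt(322385)/5 ≈ 113.56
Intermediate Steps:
g = 24/5 (g = 1*(-1/5) + 5 = -1/5 + 5 = 24/5 ≈ 4.8000)
sqrt((-11*8)*((-1*(-4))*g) + 14585) = sqrt((-11*8)*(-1*(-4)*(24/5)) + 14585) = sqrt(-352*24/5 + 14585) = sqrt(-88*96/5 + 14585) = sqrt(-8448/5 + 14585) = sqrt(64477/5) = sqrt(322385)/5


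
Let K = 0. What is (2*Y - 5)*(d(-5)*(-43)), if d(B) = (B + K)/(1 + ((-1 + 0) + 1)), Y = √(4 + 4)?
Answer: -1075 + 860*√2 ≈ 141.22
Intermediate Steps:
Y = 2*√2 (Y = √8 = 2*√2 ≈ 2.8284)
d(B) = B (d(B) = (B + 0)/(1 + ((-1 + 0) + 1)) = B/(1 + (-1 + 1)) = B/(1 + 0) = B/1 = B*1 = B)
(2*Y - 5)*(d(-5)*(-43)) = (2*(2*√2) - 5)*(-5*(-43)) = (4*√2 - 5)*215 = (-5 + 4*√2)*215 = -1075 + 860*√2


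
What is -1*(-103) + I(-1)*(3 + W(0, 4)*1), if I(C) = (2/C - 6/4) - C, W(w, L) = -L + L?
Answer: 191/2 ≈ 95.500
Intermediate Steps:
W(w, L) = 0
I(C) = -3/2 - C + 2/C (I(C) = (2/C - 6*1/4) - C = (2/C - 3/2) - C = (-3/2 + 2/C) - C = -3/2 - C + 2/C)
-1*(-103) + I(-1)*(3 + W(0, 4)*1) = -1*(-103) + (-3/2 - 1*(-1) + 2/(-1))*(3 + 0*1) = 103 + (-3/2 + 1 + 2*(-1))*(3 + 0) = 103 + (-3/2 + 1 - 2)*3 = 103 - 5/2*3 = 103 - 15/2 = 191/2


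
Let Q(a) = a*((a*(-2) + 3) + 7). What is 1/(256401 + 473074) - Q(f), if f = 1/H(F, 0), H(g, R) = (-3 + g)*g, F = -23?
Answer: -2180221973/130431588950 ≈ -0.016715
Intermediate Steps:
H(g, R) = g*(-3 + g)
f = 1/598 (f = 1/(-23*(-3 - 23)) = 1/(-23*(-26)) = 1/598 ≈ 0.0016722)
Q(a) = a*(10 - 2*a) (Q(a) = a*((-2*a + 3) + 7) = a*((3 - 2*a) + 7) = a*(10 - 2*a))
1/(256401 + 473074) - Q(f) = 1/(256401 + 473074) - 2*(5 - 1*1/598)/598 = 1/729475 - 2*(5 - 1/598)/598 = 1/729475 - 2*2989/(598*598) = 1/729475 - 1*2989/178802 = 1/729475 - 2989/178802 = -2180221973/130431588950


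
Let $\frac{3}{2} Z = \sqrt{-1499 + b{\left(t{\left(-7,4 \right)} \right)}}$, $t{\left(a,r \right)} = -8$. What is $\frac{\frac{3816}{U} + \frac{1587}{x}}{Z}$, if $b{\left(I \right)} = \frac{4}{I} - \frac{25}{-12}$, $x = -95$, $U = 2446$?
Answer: $\frac{5278923 i \sqrt{53907}}{2087728265} \approx 0.58708 i$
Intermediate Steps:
$b{\left(I \right)} = \frac{25}{12} + \frac{4}{I}$ ($b{\left(I \right)} = \frac{4}{I} - - \frac{25}{12} = \frac{4}{I} + \frac{25}{12} = \frac{25}{12} + \frac{4}{I}$)
$Z = \frac{i \sqrt{53907}}{9}$ ($Z = \frac{2 \sqrt{-1499 + \left(\frac{25}{12} + \frac{4}{-8}\right)}}{3} = \frac{2 \sqrt{-1499 + \left(\frac{25}{12} + 4 \left(- \frac{1}{8}\right)\right)}}{3} = \frac{2 \sqrt{-1499 + \left(\frac{25}{12} - \frac{1}{2}\right)}}{3} = \frac{2 \sqrt{-1499 + \frac{19}{12}}}{3} = \frac{2 \sqrt{- \frac{17969}{12}}}{3} = \frac{2 \frac{i \sqrt{53907}}{6}}{3} = \frac{i \sqrt{53907}}{9} \approx 25.798 i$)
$\frac{\frac{3816}{U} + \frac{1587}{x}}{Z} = \frac{\frac{3816}{2446} + \frac{1587}{-95}}{\frac{1}{9} i \sqrt{53907}} = \left(3816 \cdot \frac{1}{2446} + 1587 \left(- \frac{1}{95}\right)\right) \left(- \frac{3 i \sqrt{53907}}{17969}\right) = \left(\frac{1908}{1223} - \frac{1587}{95}\right) \left(- \frac{3 i \sqrt{53907}}{17969}\right) = - \frac{1759641 \left(- \frac{3 i \sqrt{53907}}{17969}\right)}{116185} = \frac{5278923 i \sqrt{53907}}{2087728265}$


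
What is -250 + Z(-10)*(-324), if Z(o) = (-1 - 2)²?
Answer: -3166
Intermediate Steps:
Z(o) = 9 (Z(o) = (-3)² = 9)
-250 + Z(-10)*(-324) = -250 + 9*(-324) = -250 - 2916 = -3166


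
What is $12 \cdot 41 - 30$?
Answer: $462$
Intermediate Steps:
$12 \cdot 41 - 30 = 492 - 30 = 462$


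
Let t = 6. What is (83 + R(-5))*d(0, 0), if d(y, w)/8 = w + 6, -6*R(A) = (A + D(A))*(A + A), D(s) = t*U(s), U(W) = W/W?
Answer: 4064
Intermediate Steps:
U(W) = 1
D(s) = 6 (D(s) = 6*1 = 6)
R(A) = -A*(6 + A)/3 (R(A) = -(A + 6)*(A + A)/6 = -(6 + A)*2*A/6 = -A*(6 + A)/3)
d(y, w) = 48 + 8*w (d(y, w) = 8*(w + 6) = 8*(6 + w) = 48 + 8*w)
(83 + R(-5))*d(0, 0) = (83 - 1/3*(-5)*(6 - 5))*(48 + 8*0) = (83 - 1/3*(-5)*1)*(48 + 0) = (83 + 5/3)*48 = (254/3)*48 = 4064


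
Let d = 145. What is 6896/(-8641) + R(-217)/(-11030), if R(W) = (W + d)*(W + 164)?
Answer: -54518468/47655115 ≈ -1.1440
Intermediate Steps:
R(W) = (145 + W)*(164 + W) (R(W) = (W + 145)*(W + 164) = (145 + W)*(164 + W))
6896/(-8641) + R(-217)/(-11030) = 6896/(-8641) + (23780 + (-217)² + 309*(-217))/(-11030) = 6896*(-1/8641) + (23780 + 47089 - 67053)*(-1/11030) = -6896/8641 + 3816*(-1/11030) = -6896/8641 - 1908/5515 = -54518468/47655115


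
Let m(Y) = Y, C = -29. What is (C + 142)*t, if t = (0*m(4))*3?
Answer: 0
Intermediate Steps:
t = 0 (t = (0*4)*3 = 0*3 = 0)
(C + 142)*t = (-29 + 142)*0 = 113*0 = 0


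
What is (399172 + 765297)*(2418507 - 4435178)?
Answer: -2348350862699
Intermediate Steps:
(399172 + 765297)*(2418507 - 4435178) = 1164469*(-2016671) = -2348350862699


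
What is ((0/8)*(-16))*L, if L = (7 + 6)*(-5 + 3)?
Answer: 0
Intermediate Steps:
L = -26 (L = 13*(-2) = -26)
((0/8)*(-16))*L = ((0/8)*(-16))*(-26) = ((0*(1/8))*(-16))*(-26) = (0*(-16))*(-26) = 0*(-26) = 0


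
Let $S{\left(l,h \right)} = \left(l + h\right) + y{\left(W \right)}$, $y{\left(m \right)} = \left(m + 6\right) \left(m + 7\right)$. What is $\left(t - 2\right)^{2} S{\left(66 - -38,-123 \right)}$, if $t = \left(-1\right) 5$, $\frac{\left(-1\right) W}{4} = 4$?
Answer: $3479$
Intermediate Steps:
$W = -16$ ($W = \left(-4\right) 4 = -16$)
$y{\left(m \right)} = \left(6 + m\right) \left(7 + m\right)$
$t = -5$
$S{\left(l,h \right)} = 90 + h + l$ ($S{\left(l,h \right)} = \left(l + h\right) + \left(42 + \left(-16\right)^{2} + 13 \left(-16\right)\right) = \left(h + l\right) + \left(42 + 256 - 208\right) = \left(h + l\right) + 90 = 90 + h + l$)
$\left(t - 2\right)^{2} S{\left(66 - -38,-123 \right)} = \left(-5 - 2\right)^{2} \left(90 - 123 + \left(66 - -38\right)\right) = \left(-7\right)^{2} \left(90 - 123 + \left(66 + 38\right)\right) = 49 \left(90 - 123 + 104\right) = 49 \cdot 71 = 3479$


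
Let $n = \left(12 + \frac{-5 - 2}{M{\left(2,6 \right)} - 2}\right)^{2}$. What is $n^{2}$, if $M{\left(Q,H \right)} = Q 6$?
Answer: $\frac{163047361}{10000} \approx 16305.0$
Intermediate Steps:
$M{\left(Q,H \right)} = 6 Q$
$n = \frac{12769}{100}$ ($n = \left(12 + \frac{-5 - 2}{6 \cdot 2 - 2}\right)^{2} = \left(12 - \frac{7}{12 - 2}\right)^{2} = \left(12 - \frac{7}{10}\right)^{2} = \left(\frac{113}{10}\right)^{2} = \frac{12769}{100} \approx 127.69$)
$n^{2} = \left(\frac{12769}{100}\right)^{2} = \frac{163047361}{10000}$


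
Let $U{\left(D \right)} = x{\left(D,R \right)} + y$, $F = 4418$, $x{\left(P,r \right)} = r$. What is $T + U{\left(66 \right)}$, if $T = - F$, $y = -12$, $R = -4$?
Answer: $-4434$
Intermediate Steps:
$U{\left(D \right)} = -16$ ($U{\left(D \right)} = -4 - 12 = -16$)
$T = -4418$ ($T = \left(-1\right) 4418 = -4418$)
$T + U{\left(66 \right)} = -4418 - 16 = -4434$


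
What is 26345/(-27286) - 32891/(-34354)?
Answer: -1898076/234345811 ≈ -0.0080995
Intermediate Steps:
26345/(-27286) - 32891/(-34354) = 26345*(-1/27286) - 32891*(-1/34354) = -26345/27286 + 32891/34354 = -1898076/234345811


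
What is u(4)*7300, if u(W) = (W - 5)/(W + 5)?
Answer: -7300/9 ≈ -811.11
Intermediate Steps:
u(W) = (-5 + W)/(5 + W)
u(4)*7300 = ((-5 + 4)/(5 + 4))*7300 = (-1/9)*7300 = ((⅑)*(-1))*7300 = -⅑*7300 = -7300/9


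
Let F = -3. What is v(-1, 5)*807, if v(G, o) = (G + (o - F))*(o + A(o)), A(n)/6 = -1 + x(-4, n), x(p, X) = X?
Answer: 163821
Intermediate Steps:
A(n) = -6 + 6*n (A(n) = 6*(-1 + n) = -6 + 6*n)
v(G, o) = (-6 + 7*o)*(3 + G + o) (v(G, o) = (G + (o - 1*(-3)))*(o + (-6 + 6*o)) = (G + (o + 3))*(-6 + 7*o) = (G + (3 + o))*(-6 + 7*o) = (3 + G + o)*(-6 + 7*o) = (-6 + 7*o)*(3 + G + o))
v(-1, 5)*807 = (-18 - 6*(-1) + 7*5² + 15*5 + 7*(-1)*5)*807 = (-18 + 6 + 7*25 + 75 - 35)*807 = (-18 + 6 + 175 + 75 - 35)*807 = 203*807 = 163821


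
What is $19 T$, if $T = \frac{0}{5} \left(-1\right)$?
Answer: $0$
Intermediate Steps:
$T = 0$ ($T = 0 \cdot \frac{1}{5} \left(-1\right) = 0 \left(-1\right) = 0$)
$19 T = 19 \cdot 0 = 0$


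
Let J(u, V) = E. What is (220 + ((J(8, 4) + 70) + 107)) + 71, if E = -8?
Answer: 460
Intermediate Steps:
J(u, V) = -8
(220 + ((J(8, 4) + 70) + 107)) + 71 = (220 + ((-8 + 70) + 107)) + 71 = (220 + (62 + 107)) + 71 = (220 + 169) + 71 = 389 + 71 = 460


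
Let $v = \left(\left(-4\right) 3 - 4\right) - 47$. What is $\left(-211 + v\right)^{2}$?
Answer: $75076$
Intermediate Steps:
$v = -63$ ($v = \left(-12 - 4\right) - 47 = -16 - 47 = -63$)
$\left(-211 + v\right)^{2} = \left(-211 - 63\right)^{2} = \left(-274\right)^{2} = 75076$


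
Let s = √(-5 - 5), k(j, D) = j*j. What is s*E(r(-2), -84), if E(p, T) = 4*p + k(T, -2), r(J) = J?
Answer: 7048*I*√10 ≈ 22288.0*I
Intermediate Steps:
k(j, D) = j²
E(p, T) = T² + 4*p (E(p, T) = 4*p + T² = T² + 4*p)
s = I*√10 (s = √(-10) = I*√10 ≈ 3.1623*I)
s*E(r(-2), -84) = (I*√10)*((-84)² + 4*(-2)) = (I*√10)*(7056 - 8) = (I*√10)*7048 = 7048*I*√10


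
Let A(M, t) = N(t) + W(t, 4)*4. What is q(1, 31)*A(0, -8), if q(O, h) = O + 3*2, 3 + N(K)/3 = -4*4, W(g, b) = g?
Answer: -623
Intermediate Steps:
N(K) = -57 (N(K) = -9 + 3*(-4*4) = -9 + 3*(-16) = -9 - 48 = -57)
A(M, t) = -57 + 4*t (A(M, t) = -57 + t*4 = -57 + 4*t)
q(O, h) = 6 + O (q(O, h) = O + 6 = 6 + O)
q(1, 31)*A(0, -8) = (6 + 1)*(-57 + 4*(-8)) = 7*(-57 - 32) = 7*(-89) = -623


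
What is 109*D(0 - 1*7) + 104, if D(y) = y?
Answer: -659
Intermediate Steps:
109*D(0 - 1*7) + 104 = 109*(0 - 1*7) + 104 = 109*(0 - 7) + 104 = 109*(-7) + 104 = -763 + 104 = -659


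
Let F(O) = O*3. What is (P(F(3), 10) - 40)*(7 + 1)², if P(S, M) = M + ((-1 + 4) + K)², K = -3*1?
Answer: -1920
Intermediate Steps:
F(O) = 3*O
K = -3
P(S, M) = M (P(S, M) = M + ((-1 + 4) - 3)² = M + (3 - 3)² = M + 0² = M + 0 = M)
(P(F(3), 10) - 40)*(7 + 1)² = (10 - 40)*(7 + 1)² = -30*8² = -30*64 = -1920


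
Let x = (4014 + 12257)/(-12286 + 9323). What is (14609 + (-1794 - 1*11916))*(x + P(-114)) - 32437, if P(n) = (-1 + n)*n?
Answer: 34810853610/2963 ≈ 1.1749e+7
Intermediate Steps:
x = -16271/2963 (x = 16271/(-2963) = 16271*(-1/2963) = -16271/2963 ≈ -5.4914)
P(n) = n*(-1 + n)
(14609 + (-1794 - 1*11916))*(x + P(-114)) - 32437 = (14609 + (-1794 - 1*11916))*(-16271/2963 - 114*(-1 - 114)) - 32437 = (14609 + (-1794 - 11916))*(-16271/2963 - 114*(-115)) - 32437 = (14609 - 13710)*(-16271/2963 + 13110) - 32437 = 899*(38828659/2963) - 32437 = 34906964441/2963 - 32437 = 34810853610/2963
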